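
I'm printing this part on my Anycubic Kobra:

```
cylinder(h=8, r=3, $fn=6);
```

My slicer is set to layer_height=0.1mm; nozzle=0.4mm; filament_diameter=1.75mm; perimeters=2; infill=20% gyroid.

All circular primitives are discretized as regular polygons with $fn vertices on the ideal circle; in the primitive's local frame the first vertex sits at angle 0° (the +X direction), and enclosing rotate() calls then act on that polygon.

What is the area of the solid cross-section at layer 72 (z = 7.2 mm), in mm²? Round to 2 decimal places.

At z = 7.2 mm: the cylinder: section is a regular 6-gon, circumradius r=3 (area = (6/2)·3.000²·sin(360°/6) = 23.38 mm²). Overall, the cross-section is a single solid region. Net area = 23.38 mm².

23.38 mm²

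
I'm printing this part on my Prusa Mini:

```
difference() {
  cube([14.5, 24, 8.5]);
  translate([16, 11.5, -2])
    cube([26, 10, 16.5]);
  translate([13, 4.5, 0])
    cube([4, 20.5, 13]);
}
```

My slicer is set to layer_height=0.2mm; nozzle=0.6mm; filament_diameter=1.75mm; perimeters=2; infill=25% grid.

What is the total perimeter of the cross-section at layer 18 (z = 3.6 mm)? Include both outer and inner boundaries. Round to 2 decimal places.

77.00 mm

At z = 3.6 mm: the cube (footprint 14.5×24) is included at this height (perimeter 77.00 mm); the cube at (16, 11.5) (footprint 26×10) is included at this height (perimeter 72.00 mm); the cube at (13, 4.5) (footprint 4×20.5) is included at this height (perimeter 49.00 mm); After the difference (first − rest): starting from the 14.5×24 cube, the 26×10 cube at (16, 11.5) misses the remaining region (no effect); the 4×20.5 cube at (13, 4.5) partially overlaps it — only the 29.25 mm² overlap (of its 82.00 mm²) is removed, clipping the outline — boundary = 77.00 mm. Overall, the cross-section is a single solid region. Total boundary length (outer) = 77.00 mm.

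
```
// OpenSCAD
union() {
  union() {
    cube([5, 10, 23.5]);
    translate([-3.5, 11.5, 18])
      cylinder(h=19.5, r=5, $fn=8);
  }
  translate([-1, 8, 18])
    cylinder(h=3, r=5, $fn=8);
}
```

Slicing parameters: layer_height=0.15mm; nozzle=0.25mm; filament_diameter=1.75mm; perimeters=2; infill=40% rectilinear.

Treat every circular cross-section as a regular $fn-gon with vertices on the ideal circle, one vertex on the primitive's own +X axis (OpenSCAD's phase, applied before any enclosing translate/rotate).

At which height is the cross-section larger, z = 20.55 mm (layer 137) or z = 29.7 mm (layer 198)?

Layer 137 (z = 20.55): the cube (footprint 5×10) is included at this height (area 50.00 mm²); the r=5 cylinder at (-3.5, 11.5) contributes a regular 8-gon of circumradius 5 (area = (8/2)·5.000²·sin(360°/8) = 70.71 mm²); Merging all regions: the regions partially overlap — summed areas 120.71 mm² minus the doubly-counted overlap 0.93 mm² gives 119.78 mm² — area = 119.78 mm²; the cylinder at (-1, 8): section is a regular 8-gon, circumradius r=5 (area = (8/2)·5.000²·sin(360°/8) = 70.71 mm²); Taking the union: the regions partially overlap — summed areas 190.49 mm² minus the doubly-counted overlap 50.53 mm² gives 139.96 mm² — area = 139.96 mm². So its area = 139.96 mm². Layer 198 (z = 29.7): the cube does not reach this height (z outside [0, 23.5]); the r=5 cylinder at (-3.5, 11.5) gives a regular 8-gon of circumradius 5 (constant along its height) (area = (8/2)·5.000²·sin(360°/8) = 70.71 mm²); Combining (union): only the r=5 cylinder at (-3.5, 11.5) is present, so the union is just that shape — area = 70.71 mm²; the cylinder at (-1, 8) is not intersected at this z (z outside [18, 21]); Taking the union: only that combined region is present, so the union is just that shape — area = 70.71 mm². So its area = 70.71 mm². Layer 137 is larger (139.96 vs 70.71 mm²).

layer 137 (z = 20.55 mm)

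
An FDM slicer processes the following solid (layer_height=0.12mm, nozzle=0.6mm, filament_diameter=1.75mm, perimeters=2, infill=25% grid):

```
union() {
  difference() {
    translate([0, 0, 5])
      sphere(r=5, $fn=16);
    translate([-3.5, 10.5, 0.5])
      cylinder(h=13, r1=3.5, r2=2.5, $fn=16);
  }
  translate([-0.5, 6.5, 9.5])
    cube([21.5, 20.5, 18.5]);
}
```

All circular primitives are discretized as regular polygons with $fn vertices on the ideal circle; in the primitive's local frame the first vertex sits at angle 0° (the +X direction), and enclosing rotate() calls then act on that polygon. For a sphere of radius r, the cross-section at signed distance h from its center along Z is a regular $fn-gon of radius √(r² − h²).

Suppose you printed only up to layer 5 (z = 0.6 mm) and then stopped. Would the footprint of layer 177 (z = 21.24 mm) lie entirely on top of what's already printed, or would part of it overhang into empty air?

part overhangs

Compare the two slices. At z = 0.6: the r=5 sphere contributes a regular 16-gon of circumradius √(5²−4.4²) = 2.375 (area = (16/2)·2.375²·sin(360°/16) = 17.27 mm²); the cone at (-3.5, 10.5) contributes a regular 16-gon of circumradius 3.492 (interpolated between r1=3.5 and r2=2.5 at t=0.008) (area = (16/2)·3.492²·sin(360°/16) = 37.34 mm²); Subtracting the remaining from the first: starting from the r=5 sphere (17.27 mm²), the cone at (-3.5, 10.5) misses the remaining region (no effect) — area = 17.27 mm²; the cube at (-0.5, 6.5) is not intersected at this z (z outside [9.5, 28]); Combining (union): only that combined region is present, so the union is just that shape — area = 17.27 mm². At z = 21.24: the sphere is not intersected at this z (|z−center|=16.240 > r=5); the cone at (-3.5, 10.5) is absent (z outside [0.5, 13.5]); Subtracting the remaining from the first: the first operand is absent here, so nothing remains; the cube at (-0.5, 6.5) is present — its section is the full 21.5×20.5 rectangle (area 440.75 mm²); Taking the union: only the 21.5×20.5 cube at (-0.5, 6.5) is present, so the union is just that shape — area = 440.75 mm². Checking containment: at z = 21.24 the cross-section extends beyond the z = 0.6 cross-section by about 440.75 mm².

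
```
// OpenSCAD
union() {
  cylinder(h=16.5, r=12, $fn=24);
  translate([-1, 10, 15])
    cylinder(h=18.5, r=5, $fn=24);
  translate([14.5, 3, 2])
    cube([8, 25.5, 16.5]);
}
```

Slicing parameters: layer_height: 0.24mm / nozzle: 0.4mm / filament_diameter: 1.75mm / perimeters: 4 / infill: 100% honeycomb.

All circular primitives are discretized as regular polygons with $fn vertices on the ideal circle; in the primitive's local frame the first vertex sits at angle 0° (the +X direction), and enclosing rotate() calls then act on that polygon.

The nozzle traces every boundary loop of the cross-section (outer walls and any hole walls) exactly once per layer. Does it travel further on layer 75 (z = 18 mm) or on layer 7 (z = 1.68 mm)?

Layer 75 (z = 18): the cylinder is absent (z outside [0, 16.5]); the cylinder at (-1, 10): section is a regular 24-gon, circumradius r=5 (perimeter = 2·24·5.000·sin(180°/24) = 31.33 mm); the cube at (14.5, 3) (footprint 8×25.5) is included at this height (perimeter 67.00 mm); Taking the union: the 2 present regions are separate (no shared area or edge), so areas and boundary lengths simply add and each stays a separate island — boundary = 98.33 mm. So its perimeter = 98.33 mm. Layer 7 (z = 1.68): the r=12 cylinder contributes a regular 24-gon of circumradius 12 (perimeter = 2·24·12.000·sin(180°/24) = 75.18 mm); the cylinder at (-1, 10) does not reach this height (z outside [15, 33.5]); the cube at (14.5, 3) is not intersected at this z (z outside [2, 18.5]); Taking the union: only the r=12 cylinder is present, so the union is just that shape — boundary = 75.18 mm. So its perimeter = 75.18 mm. Layer 75 is larger (98.33 vs 75.18 mm).

layer 75 (z = 18 mm)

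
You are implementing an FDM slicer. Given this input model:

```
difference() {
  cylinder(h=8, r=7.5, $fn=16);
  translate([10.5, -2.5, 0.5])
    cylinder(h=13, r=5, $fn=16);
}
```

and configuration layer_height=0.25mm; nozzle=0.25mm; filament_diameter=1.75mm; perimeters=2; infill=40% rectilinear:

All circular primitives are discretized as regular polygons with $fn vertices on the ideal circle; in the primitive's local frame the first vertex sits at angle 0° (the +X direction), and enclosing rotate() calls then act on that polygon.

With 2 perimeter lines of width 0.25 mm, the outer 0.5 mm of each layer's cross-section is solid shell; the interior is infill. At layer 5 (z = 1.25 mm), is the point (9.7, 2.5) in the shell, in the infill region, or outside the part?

outside

At z = 1.25 mm: the cylinder: section is a regular 16-gon, circumradius r=7.5; the r=5 cylinder at (10.5, -2.5) contributes a regular 16-gon of circumradius 5; Subtracting the remaining from the first: starting from the r=7.5 cylinder, the r=5 cylinder at (10.5, -2.5) partially overlaps it — only the 6.10 mm² overlap (of its 76.54 mm²) is removed, clipping the outline — 1 connected region. Overall, the cross-section is a single solid region. The nearest boundary edge runs (6.93, 2.87)→(7.26, 1.23); distance from the point to it = 2.65 mm. The point is not inside any of the regions above, so it lies outside the cross-section (2.65 mm from the nearest boundary).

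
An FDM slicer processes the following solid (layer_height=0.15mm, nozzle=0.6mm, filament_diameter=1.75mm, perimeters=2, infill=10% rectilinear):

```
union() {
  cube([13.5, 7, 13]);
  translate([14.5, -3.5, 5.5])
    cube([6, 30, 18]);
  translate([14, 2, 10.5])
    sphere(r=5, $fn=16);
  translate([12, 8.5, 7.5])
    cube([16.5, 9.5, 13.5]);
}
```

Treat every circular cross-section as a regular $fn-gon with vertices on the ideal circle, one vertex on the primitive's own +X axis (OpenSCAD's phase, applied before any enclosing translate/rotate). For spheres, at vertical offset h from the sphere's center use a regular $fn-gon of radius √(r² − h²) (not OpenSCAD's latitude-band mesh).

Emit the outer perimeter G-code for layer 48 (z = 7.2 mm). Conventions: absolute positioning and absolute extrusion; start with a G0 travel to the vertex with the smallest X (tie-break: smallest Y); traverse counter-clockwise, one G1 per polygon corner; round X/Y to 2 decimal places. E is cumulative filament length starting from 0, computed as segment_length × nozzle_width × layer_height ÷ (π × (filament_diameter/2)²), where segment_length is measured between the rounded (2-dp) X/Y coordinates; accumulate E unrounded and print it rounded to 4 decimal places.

At z = 7.2 mm: the 13.5×7 cube contributes its full rectangle; the 6×30 cube at (14.5, -3.5) contributes its full rectangle; the r=5 sphere at (14, 2) contributes a regular 16-gon of circumradius √(5²−3.3²) = 3.756; the cube at (12, 8.5) is not intersected at this z (z outside [7.5, 21]); Combining (union): the regions partially overlap (shared area 32.88 mm²), so overlapping operands fuse into one piece — 1 connected region. The outline is a single polygon with 15 vertices. Extrusion per mm of travel: 0.6 × 0.15 / (π × 0.875²) = 0.037418. Accumulating E over each segment gives final E = 3.8421.

G0 X0.00 Y0.00 Z7.20
G1 X10.91 Y0.00 E0.4082
G1 X11.34 Y-0.66 E0.4377
G1 X12.56 Y-1.47 E0.4925
G1 X14.00 Y-1.76 E0.5475
G1 X14.50 Y-1.66 E0.5665
G1 X14.50 Y-3.50 E0.6354
G1 X20.50 Y-3.50 E0.8599
G1 X20.50 Y26.50 E1.9824
G1 X14.50 Y26.50 E2.2069
G1 X14.50 Y5.66 E2.9867
G1 X14.00 Y5.76 E3.0058
G1 X13.50 Y5.66 E3.0249
G1 X13.50 Y7.00 E3.0750
G1 X0.00 Y7.00 E3.5801
G1 X0.00 Y0.00 E3.8421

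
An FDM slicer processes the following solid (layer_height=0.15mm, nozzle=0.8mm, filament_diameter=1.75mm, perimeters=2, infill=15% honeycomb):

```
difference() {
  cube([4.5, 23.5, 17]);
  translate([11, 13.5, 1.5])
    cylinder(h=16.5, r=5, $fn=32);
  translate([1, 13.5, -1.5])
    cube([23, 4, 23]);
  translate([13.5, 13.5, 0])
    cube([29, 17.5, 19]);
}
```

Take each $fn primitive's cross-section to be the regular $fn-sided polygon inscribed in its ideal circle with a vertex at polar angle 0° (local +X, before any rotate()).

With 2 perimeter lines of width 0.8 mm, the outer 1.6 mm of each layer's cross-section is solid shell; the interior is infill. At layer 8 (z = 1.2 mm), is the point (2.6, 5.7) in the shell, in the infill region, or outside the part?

At z = 1.2 mm: the 4.5×23.5 cube contributes its full rectangle; the cylinder at (11, 13.5) is not intersected at this z (z outside [1.5, 18]); the cube at (1, 13.5) is present — its section is the full 23×4 rectangle; the 29×17.5 cube at (13.5, 13.5) contributes its full rectangle; Subtracting the remaining from the first: starting from the 4.5×23.5 cube, the 23×4 cube at (1, 13.5) partially overlaps it — only the 14.00 mm² overlap (of its 92.00 mm²) is removed, clipping the outline; the 29×17.5 cube at (13.5, 13.5) misses the remaining region (no effect) — 1 connected region. Overall, the cross-section is a single solid region. The nearest boundary edge runs (4.50, 13.50)→(4.50, 0.00); distance from the point to it = 1.90 mm. The point is inside the cross-section and 1.90 mm from the nearest boundary — more than the 1.6 mm shell width (2 × 0.8), so it's in the infill interior.

infill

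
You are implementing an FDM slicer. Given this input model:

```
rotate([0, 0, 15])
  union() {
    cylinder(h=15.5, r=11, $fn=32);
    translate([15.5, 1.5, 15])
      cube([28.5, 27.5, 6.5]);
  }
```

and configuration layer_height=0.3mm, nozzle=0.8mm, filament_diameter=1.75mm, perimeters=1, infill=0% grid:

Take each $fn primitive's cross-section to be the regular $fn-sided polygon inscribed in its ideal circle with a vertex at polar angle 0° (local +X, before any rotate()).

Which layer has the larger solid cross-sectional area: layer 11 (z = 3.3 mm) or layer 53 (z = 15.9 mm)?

Layer 11 (z = 3.3): the r=11 cylinder contributes a regular 32-gon of circumradius 11 (area = (32/2)·11.000²·sin(360°/32) = 377.69 mm²); the cube at (15.5, 1.5) is not intersected at this z (z outside [15, 21.5]); Taking the union: only the r=11 cylinder is present, so the union is just that shape — area = 377.69 mm²; (rotated 15° about Z; rotation is an isometry so areas/perimeters/island counts are preserved). So its area = 377.69 mm². Layer 53 (z = 15.9): the cylinder does not reach this height (z outside [0, 15.5]); the 28.5×27.5 cube at (15.5, 1.5) contributes its full rectangle (area 783.75 mm²); Merging all regions: only the 28.5×27.5 cube at (15.5, 1.5) is present, so the union is just that shape — area = 783.75 mm²; (rotated 15° about Z; rotation is an isometry so areas/perimeters/island counts are preserved). So its area = 783.75 mm². Layer 53 is larger (783.75 vs 377.69 mm²).

layer 53 (z = 15.9 mm)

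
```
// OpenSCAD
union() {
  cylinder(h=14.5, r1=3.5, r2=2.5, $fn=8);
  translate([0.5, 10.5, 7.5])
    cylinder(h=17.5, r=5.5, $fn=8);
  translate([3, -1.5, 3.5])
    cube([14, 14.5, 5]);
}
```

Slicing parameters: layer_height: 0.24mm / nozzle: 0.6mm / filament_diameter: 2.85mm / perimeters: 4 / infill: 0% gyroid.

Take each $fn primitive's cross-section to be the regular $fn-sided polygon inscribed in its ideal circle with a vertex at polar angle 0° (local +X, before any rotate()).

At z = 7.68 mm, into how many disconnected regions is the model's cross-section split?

At z = 7.68 mm: the cone (r1=3.5→r2=2.5) has section circumradius 2.970 here — a regular 8-gon; the cylinder at (0.5, 10.5): section is a regular 8-gon, circumradius r=5.5; the cube at (3, -1.5) is present — its section is the full 14×14.5 rectangle; Taking the union: the regions partially overlap (shared area 15.14 mm²), so overlapping operands fuse into one piece — 2 connected regions. The result has 2 disconnected regions.

2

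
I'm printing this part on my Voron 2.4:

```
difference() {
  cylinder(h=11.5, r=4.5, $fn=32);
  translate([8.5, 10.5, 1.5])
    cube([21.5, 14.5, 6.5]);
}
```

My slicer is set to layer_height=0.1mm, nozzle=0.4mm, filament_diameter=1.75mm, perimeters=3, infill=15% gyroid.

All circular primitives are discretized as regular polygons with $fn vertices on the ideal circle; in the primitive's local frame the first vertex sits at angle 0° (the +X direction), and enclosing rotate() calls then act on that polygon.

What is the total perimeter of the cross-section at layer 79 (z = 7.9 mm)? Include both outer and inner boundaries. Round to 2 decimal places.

28.23 mm

At z = 7.9 mm: the r=4.5 cylinder gives a regular 32-gon of circumradius 4.5 (constant along its height) (perimeter = 2·32·4.500·sin(180°/32) = 28.23 mm); the cube at (8.5, 10.5) is present — its section is the full 21.5×14.5 rectangle (perimeter 72.00 mm); After the difference (first − rest): starting from the r=4.5 cylinder, the 21.5×14.5 cube at (8.5, 10.5) misses the remaining region (no effect) — boundary = 28.23 mm. Overall, the cross-section is a single solid region. Total boundary length (outer) = 28.23 mm.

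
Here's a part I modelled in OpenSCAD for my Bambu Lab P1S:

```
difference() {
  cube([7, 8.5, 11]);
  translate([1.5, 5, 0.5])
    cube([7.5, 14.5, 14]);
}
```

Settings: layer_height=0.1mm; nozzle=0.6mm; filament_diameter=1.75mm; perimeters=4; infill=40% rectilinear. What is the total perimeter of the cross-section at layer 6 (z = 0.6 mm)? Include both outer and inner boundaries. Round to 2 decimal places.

At z = 0.6 mm: the cube is present — its section is the full 7×8.5 rectangle (perimeter 31.00 mm); the cube at (1.5, 5) is present — its section is the full 7.5×14.5 rectangle (perimeter 44.00 mm); Taking the first minus the rest: starting from the 7×8.5 cube, the 7.5×14.5 cube at (1.5, 5) partially overlaps it — only the 19.25 mm² overlap (of its 108.75 mm²) is removed, clipping the outline — boundary = 31.00 mm. Overall, the cross-section is a single solid region. Total boundary length (outer) = 31.00 mm.

31.00 mm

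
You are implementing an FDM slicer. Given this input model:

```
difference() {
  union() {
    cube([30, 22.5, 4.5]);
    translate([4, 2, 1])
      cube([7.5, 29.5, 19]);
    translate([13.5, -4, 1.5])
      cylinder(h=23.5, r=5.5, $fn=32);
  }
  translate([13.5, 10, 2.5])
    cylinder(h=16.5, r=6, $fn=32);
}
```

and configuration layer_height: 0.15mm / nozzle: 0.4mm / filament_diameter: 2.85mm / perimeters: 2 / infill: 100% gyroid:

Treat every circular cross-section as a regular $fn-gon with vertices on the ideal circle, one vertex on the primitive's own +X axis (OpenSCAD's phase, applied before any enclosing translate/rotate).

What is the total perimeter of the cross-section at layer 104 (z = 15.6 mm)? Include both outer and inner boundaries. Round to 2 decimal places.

111.97 mm

At z = 15.6 mm: the cube is absent (z outside [0, 4.5]); the cube at (4, 2) is present — its section is the full 7.5×29.5 rectangle (perimeter 74.00 mm); the r=5.5 cylinder at (13.5, -4) gives a regular 32-gon of circumradius 5.5 (constant along its height) (perimeter = 2·32·5.500·sin(180°/32) = 34.50 mm); Combining (union): the 2 present regions are separate (no shared area or edge), so areas and boundary lengths simply add and each stays a separate island — boundary = 108.50 mm; the r=6 cylinder at (13.5, 10) contributes a regular 32-gon of circumradius 6 (perimeter = 2·32·6.000·sin(180°/32) = 37.64 mm); After the difference (first − rest): starting from that combined region, the r=6 cylinder at (13.5, 10) partially overlaps it — only the 32.72 mm² overlap (of its 112.37 mm²) is removed, clipping the outline — boundary = 111.97 mm. Overall, the cross-section has 2 separate islands. Total boundary length (outer) = 111.97 mm.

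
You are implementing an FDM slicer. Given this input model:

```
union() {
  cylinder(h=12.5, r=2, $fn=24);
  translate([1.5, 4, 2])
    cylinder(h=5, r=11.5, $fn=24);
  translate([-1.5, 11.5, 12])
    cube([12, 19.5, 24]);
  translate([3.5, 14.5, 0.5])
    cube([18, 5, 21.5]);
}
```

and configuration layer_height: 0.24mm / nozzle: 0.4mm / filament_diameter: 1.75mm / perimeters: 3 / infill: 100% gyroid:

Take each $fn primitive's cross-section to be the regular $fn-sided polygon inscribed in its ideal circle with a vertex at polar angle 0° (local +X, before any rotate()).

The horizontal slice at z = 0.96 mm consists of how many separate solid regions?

At z = 0.96 mm: the r=2 cylinder contributes a regular 24-gon of circumradius 2; the cylinder at (1.5, 4) is absent (z outside [2, 7]); the cube at (-1.5, 11.5) is not intersected at this z (z outside [12, 36]); the 18×5 cube at (3.5, 14.5) contributes its full rectangle; Merging all regions: the 2 present regions are separate (no shared area or edge), so areas and boundary lengths simply add and each stays a separate island — 2 connected regions. The result has 2 disconnected regions.

2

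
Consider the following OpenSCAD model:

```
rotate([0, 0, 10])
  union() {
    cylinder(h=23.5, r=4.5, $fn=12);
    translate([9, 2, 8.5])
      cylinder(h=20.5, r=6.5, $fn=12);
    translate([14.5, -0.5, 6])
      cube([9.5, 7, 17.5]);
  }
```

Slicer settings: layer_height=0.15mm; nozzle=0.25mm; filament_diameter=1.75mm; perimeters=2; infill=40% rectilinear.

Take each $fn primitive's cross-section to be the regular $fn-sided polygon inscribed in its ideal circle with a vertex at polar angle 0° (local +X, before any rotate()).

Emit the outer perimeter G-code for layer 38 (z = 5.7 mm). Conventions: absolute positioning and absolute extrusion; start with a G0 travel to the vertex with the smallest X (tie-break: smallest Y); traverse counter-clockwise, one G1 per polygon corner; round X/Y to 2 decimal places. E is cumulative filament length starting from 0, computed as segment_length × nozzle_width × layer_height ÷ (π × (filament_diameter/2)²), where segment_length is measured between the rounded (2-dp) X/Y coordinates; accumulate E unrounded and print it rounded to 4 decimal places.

G0 X-4.43 Y-0.78 Z5.70
G1 X-3.45 Y-2.89 E0.0363
G1 X-1.54 Y-4.23 E0.0726
G1 X0.78 Y-4.43 E0.1090
G1 X2.89 Y-3.45 E0.1452
G1 X4.23 Y-1.54 E0.1816
G1 X4.43 Y0.78 E0.2179
G1 X3.45 Y2.89 E0.2542
G1 X1.54 Y4.23 E0.2906
G1 X-0.78 Y4.43 E0.3269
G1 X-2.89 Y3.45 E0.3631
G1 X-4.23 Y1.54 E0.3995
G1 X-4.43 Y-0.78 E0.4358

At z = 5.7 mm: the r=4.5 cylinder gives a regular 12-gon of circumradius 4.5 (constant along its height); the cylinder at (9, 2) is not intersected at this z (z outside [8.5, 29]); the cube at (14.5, -0.5) is not intersected at this z (z outside [6, 23.5]); Combining (union): only the r=4.5 cylinder is present, so the union is just that shape — 1 connected region; (rotated 10° about Z; rotation is an isometry so areas/perimeters/island counts are preserved). The outline is a single polygon with 12 vertices. Extrusion per mm of travel: 0.25 × 0.15 / (π × 0.875²) = 0.015591. Accumulating E over each segment gives final E = 0.4358.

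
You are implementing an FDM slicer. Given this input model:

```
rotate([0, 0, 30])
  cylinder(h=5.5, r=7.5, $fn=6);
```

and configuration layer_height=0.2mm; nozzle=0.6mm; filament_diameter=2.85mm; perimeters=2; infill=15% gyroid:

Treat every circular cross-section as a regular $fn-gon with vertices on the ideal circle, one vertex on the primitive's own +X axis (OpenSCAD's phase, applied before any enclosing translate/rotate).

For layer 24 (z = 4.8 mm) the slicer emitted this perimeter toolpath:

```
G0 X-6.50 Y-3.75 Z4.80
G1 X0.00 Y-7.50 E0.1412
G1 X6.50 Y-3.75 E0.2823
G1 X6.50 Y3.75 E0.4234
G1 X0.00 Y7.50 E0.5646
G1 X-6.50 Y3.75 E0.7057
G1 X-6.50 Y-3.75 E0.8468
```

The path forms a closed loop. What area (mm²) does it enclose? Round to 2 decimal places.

Apply the shoelace formula to the sequence of (X, Y) vertices; enclosed area = 146.25 mm².

146.25 mm²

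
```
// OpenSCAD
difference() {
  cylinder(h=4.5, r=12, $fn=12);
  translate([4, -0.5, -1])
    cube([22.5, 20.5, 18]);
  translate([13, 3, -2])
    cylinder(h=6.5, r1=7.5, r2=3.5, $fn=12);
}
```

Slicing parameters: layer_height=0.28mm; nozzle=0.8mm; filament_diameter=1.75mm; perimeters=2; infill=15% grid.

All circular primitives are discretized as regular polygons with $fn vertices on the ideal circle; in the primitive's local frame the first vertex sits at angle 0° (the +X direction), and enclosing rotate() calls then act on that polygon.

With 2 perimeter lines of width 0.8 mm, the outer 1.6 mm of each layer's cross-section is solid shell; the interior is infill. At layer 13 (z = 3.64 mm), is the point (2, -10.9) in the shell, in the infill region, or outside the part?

shell

At z = 3.64 mm: the cylinder: section is a regular 12-gon, circumradius r=12; the cube at (4, -0.5) is present — its section is the full 22.5×20.5 rectangle; the cone at (13, 3) contributes a regular 12-gon of circumradius 4.029 (interpolated between r1=7.5 and r2=3.5 at t=0.868); After the difference (first − rest): starting from the r=12 cylinder, the 22.5×20.5 cube at (4, -0.5) partially overlaps it — only the 66.11 mm² overlap (of its 461.25 mm²) is removed, clipping the outline; the cone at (13, 3) partially overlaps it — only the 0.09 mm² overlap (of its 48.70 mm²) is removed, clipping the outline — 1 connected region. Overall, the cross-section is a single solid region. The nearest boundary edge runs (6.00, -10.39)→(-0.00, -12.00); distance from the point to it = 0.54 mm. The point is inside the cross-section, 0.54 mm from the nearest boundary — within the 1.6 mm shell band (2 × 0.8).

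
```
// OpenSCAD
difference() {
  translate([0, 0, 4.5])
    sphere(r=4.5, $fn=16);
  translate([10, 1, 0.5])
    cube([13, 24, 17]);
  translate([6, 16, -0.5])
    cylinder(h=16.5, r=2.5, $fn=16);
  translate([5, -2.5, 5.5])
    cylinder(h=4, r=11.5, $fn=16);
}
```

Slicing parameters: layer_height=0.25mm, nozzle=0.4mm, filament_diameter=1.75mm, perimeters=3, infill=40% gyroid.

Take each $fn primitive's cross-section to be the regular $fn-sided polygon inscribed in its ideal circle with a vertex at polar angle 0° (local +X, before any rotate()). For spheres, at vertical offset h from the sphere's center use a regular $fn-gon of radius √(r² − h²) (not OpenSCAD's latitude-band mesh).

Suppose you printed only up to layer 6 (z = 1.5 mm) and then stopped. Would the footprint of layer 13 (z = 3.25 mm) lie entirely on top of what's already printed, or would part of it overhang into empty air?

Compare the two slices. At z = 1.5: the r=4.5 sphere contributes a regular 16-gon of circumradius √(4.5²−3²) = 3.354 (area = (16/2)·3.354²·sin(360°/16) = 34.44 mm²); the cube at (10, 1) is present — its section is the full 13×24 rectangle (area 312.00 mm²); the cylinder at (6, 16): section is a regular 16-gon, circumradius r=2.5 (area = (16/2)·2.500²·sin(360°/16) = 19.13 mm²); the cylinder at (5, -2.5) does not reach this height (z outside [5.5, 9.5]); Subtracting the remaining from the first: starting from the r=4.5 sphere (34.44 mm²), the 13×24 cube at (10, 1) misses the remaining region (no effect); the r=2.5 cylinder at (6, 16) misses the remaining region (no effect) — area = 34.44 mm². At z = 3.25: the r=4.5 sphere slices to a regular 16-gon of circumradius 4.323 (√(r²−h²) with h=1.25 from center) (area = (16/2)·4.323²·sin(360°/16) = 57.21 mm²); the cube at (10, 1) (footprint 13×24) is included at this height (area 312.00 mm²); the r=2.5 cylinder at (6, 16) contributes a regular 16-gon of circumradius 2.5 (area = (16/2)·2.500²·sin(360°/16) = 19.13 mm²); the cylinder at (5, -2.5) is absent (z outside [5.5, 9.5]); Taking the first minus the rest: starting from the r=4.5 sphere (57.21 mm²), the 13×24 cube at (10, 1) misses the remaining region (no effect); the r=2.5 cylinder at (6, 16) misses the remaining region (no effect) — area = 57.21 mm². Checking containment: at z = 3.25 the cross-section extends beyond the z = 1.5 cross-section by about 22.77 mm².

part overhangs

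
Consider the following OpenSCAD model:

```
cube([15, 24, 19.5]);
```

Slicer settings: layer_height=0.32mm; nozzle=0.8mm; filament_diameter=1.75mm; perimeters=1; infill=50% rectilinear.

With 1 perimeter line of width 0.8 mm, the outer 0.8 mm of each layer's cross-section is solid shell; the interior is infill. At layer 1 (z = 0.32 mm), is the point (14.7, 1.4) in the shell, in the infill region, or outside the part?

shell

At z = 0.32 mm: the 15×24 cube contributes its full rectangle. Overall, the cross-section is a single solid region. The nearest boundary edge runs (15.00, 0.00)→(15.00, 24.00); distance from the point to it = 0.30 mm. The point is inside the cross-section, 0.30 mm from the nearest boundary — within the 0.8 mm shell band (1 × 0.8).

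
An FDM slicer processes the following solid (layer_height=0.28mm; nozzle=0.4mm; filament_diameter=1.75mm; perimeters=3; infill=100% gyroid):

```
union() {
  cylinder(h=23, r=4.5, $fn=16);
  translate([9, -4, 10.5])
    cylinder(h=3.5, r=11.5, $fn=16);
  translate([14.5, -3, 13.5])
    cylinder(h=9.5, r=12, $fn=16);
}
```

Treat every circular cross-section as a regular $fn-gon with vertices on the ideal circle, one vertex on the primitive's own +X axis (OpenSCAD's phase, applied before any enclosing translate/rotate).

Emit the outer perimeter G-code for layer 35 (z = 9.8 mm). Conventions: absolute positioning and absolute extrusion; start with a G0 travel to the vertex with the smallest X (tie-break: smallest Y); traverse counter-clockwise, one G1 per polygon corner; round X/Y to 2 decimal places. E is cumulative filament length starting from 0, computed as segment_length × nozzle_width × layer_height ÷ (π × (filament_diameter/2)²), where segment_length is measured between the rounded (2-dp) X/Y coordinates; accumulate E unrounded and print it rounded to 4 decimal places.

At z = 9.8 mm: the r=4.5 cylinder contributes a regular 16-gon of circumradius 4.5; the cylinder at (9, -4) is absent (z outside [10.5, 14]); the cylinder at (14.5, -3) is absent (z outside [13.5, 23]); Merging all regions: only the r=4.5 cylinder is present, so the union is just that shape — 1 connected region. The outline is a single polygon with 16 vertices. Extrusion per mm of travel: 0.4 × 0.28 / (π × 0.875²) = 0.046564. Accumulating E over each segment gives final E = 1.3082.

G0 X-4.50 Y0.00 Z9.80
G1 X-4.16 Y-1.72 E0.0816
G1 X-3.18 Y-3.18 E0.1635
G1 X-1.72 Y-4.16 E0.2454
G1 X0.00 Y-4.50 E0.3270
G1 X1.72 Y-4.16 E0.4087
G1 X3.18 Y-3.18 E0.4906
G1 X4.16 Y-1.72 E0.5724
G1 X4.50 Y0.00 E0.6541
G1 X4.16 Y1.72 E0.7357
G1 X3.18 Y3.18 E0.8176
G1 X1.72 Y4.16 E0.8995
G1 X0.00 Y4.50 E0.9811
G1 X-1.72 Y4.16 E1.0628
G1 X-3.18 Y3.18 E1.1446
G1 X-4.16 Y1.72 E1.2265
G1 X-4.50 Y0.00 E1.3082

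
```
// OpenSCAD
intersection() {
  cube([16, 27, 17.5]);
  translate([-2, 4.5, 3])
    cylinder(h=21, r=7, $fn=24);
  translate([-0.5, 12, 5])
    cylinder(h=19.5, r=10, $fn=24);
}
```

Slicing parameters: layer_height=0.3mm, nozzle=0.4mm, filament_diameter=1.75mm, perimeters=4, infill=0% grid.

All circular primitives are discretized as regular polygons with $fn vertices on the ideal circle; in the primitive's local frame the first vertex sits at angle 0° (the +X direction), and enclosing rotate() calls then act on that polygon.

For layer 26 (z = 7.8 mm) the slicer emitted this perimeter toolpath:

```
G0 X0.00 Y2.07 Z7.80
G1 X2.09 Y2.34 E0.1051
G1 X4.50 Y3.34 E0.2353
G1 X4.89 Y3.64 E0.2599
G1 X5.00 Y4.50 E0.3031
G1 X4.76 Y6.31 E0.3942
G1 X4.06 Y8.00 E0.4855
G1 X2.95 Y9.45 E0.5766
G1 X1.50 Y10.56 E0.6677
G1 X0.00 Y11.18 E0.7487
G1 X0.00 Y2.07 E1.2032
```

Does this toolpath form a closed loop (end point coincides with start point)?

yes

Start point (G0): (0.00, 2.07). End point (last G1): the path returns to the start — closed.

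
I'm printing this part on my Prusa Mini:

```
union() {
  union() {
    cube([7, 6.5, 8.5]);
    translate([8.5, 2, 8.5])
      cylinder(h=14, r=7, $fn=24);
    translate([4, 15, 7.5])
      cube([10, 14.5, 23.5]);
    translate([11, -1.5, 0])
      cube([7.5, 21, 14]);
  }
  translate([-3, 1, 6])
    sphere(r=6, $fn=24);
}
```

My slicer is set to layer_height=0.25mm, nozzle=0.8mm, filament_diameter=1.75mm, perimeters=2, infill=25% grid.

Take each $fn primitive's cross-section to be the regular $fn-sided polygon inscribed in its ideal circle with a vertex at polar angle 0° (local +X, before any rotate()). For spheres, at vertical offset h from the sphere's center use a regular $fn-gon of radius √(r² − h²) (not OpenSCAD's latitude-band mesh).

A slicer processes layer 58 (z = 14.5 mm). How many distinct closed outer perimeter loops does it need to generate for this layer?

At z = 14.5 mm: the cube does not reach this height (z outside [0, 8.5]); the r=7 cylinder at (8.5, 2) contributes a regular 24-gon of circumradius 7; the 10×14.5 cube at (4, 15) contributes its full rectangle; the cube at (11, -1.5) does not reach this height (z outside [0, 14]); Merging all regions: the 2 present regions are separate (no shared area or edge), so areas and boundary lengths simply add and each stays a separate island — 2 connected regions; the sphere at (-3, 1) does not reach this height (|z−center|=8.500 > r=6); Combining (union): only the result so far is present, so the union is just that shape — 2 connected regions. The result has 2 disconnected regions.

2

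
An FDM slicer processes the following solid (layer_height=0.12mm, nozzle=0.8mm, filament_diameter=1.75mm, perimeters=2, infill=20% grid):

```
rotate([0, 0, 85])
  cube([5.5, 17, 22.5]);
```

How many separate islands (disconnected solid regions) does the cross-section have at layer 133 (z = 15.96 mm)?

1

At z = 15.96 mm: the cube (footprint 5.5×17) is included at this height; (rotated 85° about Z; rotation is an isometry so areas/perimeters/island counts are preserved). Overall, the cross-section is a single solid region. Island count = 1.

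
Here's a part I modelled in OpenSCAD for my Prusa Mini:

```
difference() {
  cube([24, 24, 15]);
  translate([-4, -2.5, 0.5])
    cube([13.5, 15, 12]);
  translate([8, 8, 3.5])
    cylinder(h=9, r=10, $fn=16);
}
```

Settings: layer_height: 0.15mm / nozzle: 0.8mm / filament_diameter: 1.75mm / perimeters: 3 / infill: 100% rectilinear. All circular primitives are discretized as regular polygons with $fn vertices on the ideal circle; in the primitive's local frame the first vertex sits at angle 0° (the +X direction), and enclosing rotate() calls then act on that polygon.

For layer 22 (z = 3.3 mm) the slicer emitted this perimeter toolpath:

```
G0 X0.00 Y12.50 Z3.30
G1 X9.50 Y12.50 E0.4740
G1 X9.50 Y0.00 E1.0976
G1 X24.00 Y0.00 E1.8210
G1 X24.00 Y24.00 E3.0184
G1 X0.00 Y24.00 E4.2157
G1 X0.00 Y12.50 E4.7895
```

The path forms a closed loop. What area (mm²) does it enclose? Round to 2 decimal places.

Apply the shoelace formula to the sequence of (X, Y) vertices; enclosed area = 457.25 mm².

457.25 mm²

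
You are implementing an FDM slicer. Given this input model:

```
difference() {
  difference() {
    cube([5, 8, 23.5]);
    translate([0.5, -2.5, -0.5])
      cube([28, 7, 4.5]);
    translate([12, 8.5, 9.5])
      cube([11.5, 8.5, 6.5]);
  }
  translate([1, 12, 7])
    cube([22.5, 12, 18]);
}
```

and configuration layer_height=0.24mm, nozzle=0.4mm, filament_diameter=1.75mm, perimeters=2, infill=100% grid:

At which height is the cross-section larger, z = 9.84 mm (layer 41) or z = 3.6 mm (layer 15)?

Layer 41 (z = 9.84): the 5×8 cube contributes its full rectangle (area 40.00 mm²); the cube at (0.5, -2.5) does not reach this height (z outside [-0.5, 4]); the cube at (12, 8.5) (footprint 11.5×8.5) is included at this height (area 97.75 mm²); After the difference (first − rest): starting from the 5×8 cube (40.00 mm²), the 11.5×8.5 cube at (12, 8.5) misses the remaining region (no effect) — area = 40.00 mm²; the cube at (1, 12) (footprint 22.5×12) is included at this height (area 270.00 mm²); After the difference (first − rest): starting from the result so far (40.00 mm²), the 22.5×12 cube at (1, 12) misses the remaining region (no effect) — area = 40.00 mm². So its area = 40.00 mm². Layer 15 (z = 3.6): the cube is present — its section is the full 5×8 rectangle (area 40.00 mm²); the 28×7 cube at (0.5, -2.5) contributes its full rectangle (area 196.00 mm²); the cube at (12, 8.5) is not intersected at this z (z outside [9.5, 16]); Subtracting the remaining from the first: starting from the 5×8 cube (40.00 mm²), the 28×7 cube at (0.5, -2.5) partially overlaps it — only the 20.25 mm² overlap (of its 196.00 mm²) is removed, clipping the outline — area = 19.75 mm²; the cube at (1, 12) is absent (z outside [7, 25]); After the difference (first − rest): none of the subtracted shapes is present at this height, so that combined region is unchanged — area = 19.75 mm². So its area = 19.75 mm². Layer 41 is larger (40.00 vs 19.75 mm²).

layer 41 (z = 9.84 mm)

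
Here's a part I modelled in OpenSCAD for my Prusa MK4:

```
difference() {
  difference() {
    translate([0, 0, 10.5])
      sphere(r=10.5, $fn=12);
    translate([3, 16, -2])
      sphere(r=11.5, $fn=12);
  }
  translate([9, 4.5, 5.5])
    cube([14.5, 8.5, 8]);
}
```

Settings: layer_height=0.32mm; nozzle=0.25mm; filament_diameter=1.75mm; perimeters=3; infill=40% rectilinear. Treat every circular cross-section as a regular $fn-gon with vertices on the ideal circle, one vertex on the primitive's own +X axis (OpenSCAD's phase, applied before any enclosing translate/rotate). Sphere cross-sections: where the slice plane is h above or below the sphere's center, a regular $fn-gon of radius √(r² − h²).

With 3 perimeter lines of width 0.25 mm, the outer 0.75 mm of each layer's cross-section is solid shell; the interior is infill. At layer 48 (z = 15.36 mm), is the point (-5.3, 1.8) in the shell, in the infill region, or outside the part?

At z = 15.36 mm: the sphere: section is a regular 12-gon, circumradius = √(r²−h²) = √(10.5²−4.86²) = 9.308; the sphere at (3, 16) does not reach this height (|z−center|=17.360 > r=11.5); Taking the first minus the rest: none of the subtracted shapes is present at this height, so the r=10.5 sphere is unchanged — 1 connected region; the cube at (9, 4.5) is not intersected at this z (z outside [5.5, 13.5]); After the difference (first − rest): none of the subtracted shapes is present at this height, so that combined region is unchanged — 1 connected region. Overall, the cross-section is a single solid region. The nearest boundary edge runs (-8.06, 4.65)→(-9.31, 0.00); distance from the point to it = 3.41 mm. The point is inside the cross-section and 3.41 mm from the nearest boundary — more than the 0.75 mm shell width (3 × 0.25), so it's in the infill interior.

infill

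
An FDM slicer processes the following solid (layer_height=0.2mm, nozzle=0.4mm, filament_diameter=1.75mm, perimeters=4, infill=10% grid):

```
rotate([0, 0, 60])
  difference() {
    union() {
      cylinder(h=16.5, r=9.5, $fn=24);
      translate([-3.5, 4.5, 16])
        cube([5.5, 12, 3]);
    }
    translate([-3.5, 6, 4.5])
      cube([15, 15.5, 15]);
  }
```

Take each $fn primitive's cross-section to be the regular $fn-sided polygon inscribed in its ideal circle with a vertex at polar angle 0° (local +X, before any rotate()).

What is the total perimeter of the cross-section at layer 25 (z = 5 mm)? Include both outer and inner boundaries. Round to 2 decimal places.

At z = 5 mm: the cylinder: section is a regular 24-gon, circumradius r=9.5 (perimeter = 2·24·9.500·sin(180°/24) = 59.52 mm); the cube at (-3.5, 4.5) is not intersected at this z (z outside [16, 19]); Merging all regions: only the r=9.5 cylinder is present, so the union is just that shape — boundary = 59.52 mm; the 15×15.5 cube at (-3.5, 6) contributes its full rectangle (perimeter 61.00 mm); After the difference (first − rest): starting from the result so far, the 15×15.5 cube at (-3.5, 6) partially overlaps it — only the 28.78 mm² overlap (of its 232.50 mm²) is removed, clipping the outline — boundary = 61.08 mm; (whole slice rotated 60° about Z — lengths, areas and connectivity unchanged). Overall, the cross-section is a single solid region. Total boundary length (outer) = 61.08 mm.

61.08 mm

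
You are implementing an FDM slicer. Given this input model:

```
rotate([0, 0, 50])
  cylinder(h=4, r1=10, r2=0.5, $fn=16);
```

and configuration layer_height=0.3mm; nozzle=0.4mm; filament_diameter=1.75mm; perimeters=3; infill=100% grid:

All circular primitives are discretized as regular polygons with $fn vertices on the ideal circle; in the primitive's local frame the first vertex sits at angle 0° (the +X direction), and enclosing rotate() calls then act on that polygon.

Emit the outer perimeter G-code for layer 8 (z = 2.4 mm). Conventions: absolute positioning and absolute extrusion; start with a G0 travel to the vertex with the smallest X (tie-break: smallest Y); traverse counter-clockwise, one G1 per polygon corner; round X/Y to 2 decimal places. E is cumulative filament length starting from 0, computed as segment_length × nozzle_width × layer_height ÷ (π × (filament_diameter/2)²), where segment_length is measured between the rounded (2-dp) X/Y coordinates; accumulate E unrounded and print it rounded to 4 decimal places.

G0 X-4.28 Y-0.37 Z2.40
G1 X-3.81 Y-1.99 E0.0842
G1 X-2.76 Y-3.29 E0.1675
G1 X-1.29 Y-4.10 E0.2513
G1 X0.37 Y-4.28 E0.3346
G1 X1.99 Y-3.81 E0.4187
G1 X3.29 Y-2.76 E0.5021
G1 X4.10 Y-1.29 E0.5858
G1 X4.28 Y0.37 E0.6691
G1 X3.81 Y1.99 E0.7533
G1 X2.76 Y3.29 E0.8367
G1 X1.29 Y4.10 E0.9204
G1 X-0.37 Y4.28 E1.0037
G1 X-1.99 Y3.81 E1.0878
G1 X-3.29 Y2.76 E1.1712
G1 X-4.10 Y1.29 E1.2550
G1 X-4.28 Y-0.37 E1.3383

At z = 2.4 mm: the cone contributes a regular 16-gon of circumradius 4.300 (interpolated between r1=10 and r2=0.5 at t=0.600); (rotated 50° about Z; rotation is an isometry so areas/perimeters/island counts are preserved). The outline is a single polygon with 16 vertices. Extrusion per mm of travel: 0.4 × 0.3 / (π × 0.875²) = 0.049890. Accumulating E over each segment gives final E = 1.3383.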